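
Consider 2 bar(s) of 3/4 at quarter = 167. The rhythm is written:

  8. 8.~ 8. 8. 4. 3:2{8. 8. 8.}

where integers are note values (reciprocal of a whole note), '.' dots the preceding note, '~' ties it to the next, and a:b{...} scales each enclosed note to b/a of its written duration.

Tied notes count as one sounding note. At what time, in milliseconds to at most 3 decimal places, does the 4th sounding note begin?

1. 0.0ms @ 0 + 269.461ms (3/4)
2. 269.461ms @ 3/4 + 538.922ms (3/2)
3. 808.383ms @ 9/4 + 269.461ms (3/4)
4. 1077.844ms @ 3 + 538.922ms (3/2)
5. 1616.766ms @ 9/2 + 179.641ms (1/2)
6. 1796.407ms @ 5 + 179.641ms (1/2)
7. 1976.048ms @ 11/2 + 179.641ms (1/2)

note 4 onset = 3b = 1077.844ms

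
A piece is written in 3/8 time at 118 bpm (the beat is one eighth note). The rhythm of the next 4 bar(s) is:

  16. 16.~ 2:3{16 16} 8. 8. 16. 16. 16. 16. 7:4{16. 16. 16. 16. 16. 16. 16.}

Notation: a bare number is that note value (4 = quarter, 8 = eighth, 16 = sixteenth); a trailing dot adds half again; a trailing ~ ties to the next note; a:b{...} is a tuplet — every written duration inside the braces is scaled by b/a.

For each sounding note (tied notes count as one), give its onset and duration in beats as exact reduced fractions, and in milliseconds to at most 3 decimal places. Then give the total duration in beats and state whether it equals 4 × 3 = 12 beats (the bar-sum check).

1) 0.0ms=0b +381.356ms=3/4b
2) 381.356ms=3/4b +762.712ms=3/2b
3) 1144.068ms=9/4b +381.356ms=3/4b
4) 1525.424ms=3b +762.712ms=3/2b
5) 2288.136ms=9/2b +762.712ms=3/2b
6) 3050.847ms=6b +381.356ms=3/4b
7) 3432.203ms=27/4b +381.356ms=3/4b
8) 3813.559ms=15/2b +381.356ms=3/4b
9) 4194.915ms=33/4b +381.356ms=3/4b
10) 4576.271ms=9b +217.918ms=3/7b
11) 4794.189ms=66/7b +217.918ms=3/7b
12) 5012.107ms=69/7b +217.918ms=3/7b
13) 5230.024ms=72/7b +217.918ms=3/7b
14) 5447.942ms=75/7b +217.918ms=3/7b
15) 5665.86ms=78/7b +217.918ms=3/7b
16) 5883.777ms=81/7b +217.918ms=3/7b
Σ=12b of 12 (118bpm 3/8) — PASS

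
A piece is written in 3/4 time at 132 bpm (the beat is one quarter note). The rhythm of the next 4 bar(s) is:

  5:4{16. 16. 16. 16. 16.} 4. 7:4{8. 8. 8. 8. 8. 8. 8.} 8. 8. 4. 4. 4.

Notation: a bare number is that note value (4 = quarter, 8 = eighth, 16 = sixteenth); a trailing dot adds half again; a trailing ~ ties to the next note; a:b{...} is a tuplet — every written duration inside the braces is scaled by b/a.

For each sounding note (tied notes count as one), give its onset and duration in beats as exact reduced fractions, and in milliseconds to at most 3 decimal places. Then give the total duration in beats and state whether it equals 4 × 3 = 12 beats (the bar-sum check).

1) 0.0ms=0b +136.364ms=3/10b
2) 136.364ms=3/10b +136.364ms=3/10b
3) 272.727ms=3/5b +136.364ms=3/10b
4) 409.091ms=9/10b +136.364ms=3/10b
5) 545.455ms=6/5b +136.364ms=3/10b
6) 681.818ms=3/2b +681.818ms=3/2b
7) 1363.636ms=3b +194.805ms=3/7b
8) 1558.442ms=24/7b +194.805ms=3/7b
9) 1753.247ms=27/7b +194.805ms=3/7b
10) 1948.052ms=30/7b +194.805ms=3/7b
11) 2142.857ms=33/7b +194.805ms=3/7b
12) 2337.662ms=36/7b +194.805ms=3/7b
13) 2532.468ms=39/7b +194.805ms=3/7b
14) 2727.273ms=6b +340.909ms=3/4b
15) 3068.182ms=27/4b +340.909ms=3/4b
16) 3409.091ms=15/2b +681.818ms=3/2b
17) 4090.909ms=9b +681.818ms=3/2b
18) 4772.727ms=21/2b +681.818ms=3/2b
Σ=12b of 12 (132bpm 3/4) — PASS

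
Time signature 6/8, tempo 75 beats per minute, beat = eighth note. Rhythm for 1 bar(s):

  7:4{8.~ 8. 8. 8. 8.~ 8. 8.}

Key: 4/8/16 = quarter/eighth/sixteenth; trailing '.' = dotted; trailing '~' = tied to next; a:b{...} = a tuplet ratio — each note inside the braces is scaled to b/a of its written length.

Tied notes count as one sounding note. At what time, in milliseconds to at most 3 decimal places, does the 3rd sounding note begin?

1. 0.0ms @ 0 + 1371.429ms (12/7)
2. 1371.429ms @ 12/7 + 685.714ms (6/7)
3. 2057.143ms @ 18/7 + 685.714ms (6/7)
4. 2742.857ms @ 24/7 + 1371.429ms (12/7)
5. 4114.286ms @ 36/7 + 685.714ms (6/7)

note 3 onset = 18/7b = 2057.143ms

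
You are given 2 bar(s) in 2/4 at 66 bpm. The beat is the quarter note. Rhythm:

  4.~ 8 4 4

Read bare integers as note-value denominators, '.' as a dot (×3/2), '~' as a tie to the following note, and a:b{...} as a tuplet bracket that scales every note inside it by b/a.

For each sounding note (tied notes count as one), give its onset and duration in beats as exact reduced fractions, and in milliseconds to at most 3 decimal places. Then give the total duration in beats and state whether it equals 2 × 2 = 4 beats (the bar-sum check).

1) 0.0ms=0b +1818.182ms=2b
2) 1818.182ms=2b +909.091ms=1b
3) 2727.273ms=3b +909.091ms=1b
Σ=4b of 4 (66bpm 2/4) — PASS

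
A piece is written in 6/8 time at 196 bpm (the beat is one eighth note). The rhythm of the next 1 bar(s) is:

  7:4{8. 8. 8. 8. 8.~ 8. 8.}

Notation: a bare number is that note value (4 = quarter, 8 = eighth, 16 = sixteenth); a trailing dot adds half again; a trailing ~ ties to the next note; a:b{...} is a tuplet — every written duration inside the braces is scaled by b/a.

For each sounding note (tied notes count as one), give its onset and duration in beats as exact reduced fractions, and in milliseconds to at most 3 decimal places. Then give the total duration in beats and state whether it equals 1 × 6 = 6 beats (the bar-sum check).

1) 0.0ms=0b +262.391ms=6/7b
2) 262.391ms=6/7b +262.391ms=6/7b
3) 524.781ms=12/7b +262.391ms=6/7b
4) 787.172ms=18/7b +262.391ms=6/7b
5) 1049.563ms=24/7b +524.781ms=12/7b
6) 1574.344ms=36/7b +262.391ms=6/7b
Σ=6b of 6 (196bpm 6/8) — PASS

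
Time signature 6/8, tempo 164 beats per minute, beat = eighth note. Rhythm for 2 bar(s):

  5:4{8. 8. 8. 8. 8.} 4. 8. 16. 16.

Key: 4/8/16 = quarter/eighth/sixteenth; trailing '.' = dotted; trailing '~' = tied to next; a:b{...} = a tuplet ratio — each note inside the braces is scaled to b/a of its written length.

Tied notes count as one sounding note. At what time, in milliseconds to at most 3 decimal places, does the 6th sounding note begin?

1. 0.0ms @ 0 + 439.024ms (6/5)
2. 439.024ms @ 6/5 + 439.024ms (6/5)
3. 878.049ms @ 12/5 + 439.024ms (6/5)
4. 1317.073ms @ 18/5 + 439.024ms (6/5)
5. 1756.098ms @ 24/5 + 439.024ms (6/5)
6. 2195.122ms @ 6 + 1097.561ms (3)
7. 3292.683ms @ 9 + 548.78ms (3/2)
8. 3841.463ms @ 21/2 + 274.39ms (3/4)
9. 4115.854ms @ 45/4 + 274.39ms (3/4)

note 6 onset = 6b = 2195.122ms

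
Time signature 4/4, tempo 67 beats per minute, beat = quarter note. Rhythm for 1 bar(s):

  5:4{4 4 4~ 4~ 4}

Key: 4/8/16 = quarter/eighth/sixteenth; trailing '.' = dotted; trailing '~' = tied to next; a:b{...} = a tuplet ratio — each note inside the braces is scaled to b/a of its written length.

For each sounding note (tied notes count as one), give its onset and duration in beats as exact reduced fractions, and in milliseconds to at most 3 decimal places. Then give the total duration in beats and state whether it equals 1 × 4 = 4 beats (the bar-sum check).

1) 0.0ms=0b +716.418ms=4/5b
2) 716.418ms=4/5b +716.418ms=4/5b
3) 1432.836ms=8/5b +2149.254ms=12/5b
Σ=4b of 4 (67bpm 4/4) — PASS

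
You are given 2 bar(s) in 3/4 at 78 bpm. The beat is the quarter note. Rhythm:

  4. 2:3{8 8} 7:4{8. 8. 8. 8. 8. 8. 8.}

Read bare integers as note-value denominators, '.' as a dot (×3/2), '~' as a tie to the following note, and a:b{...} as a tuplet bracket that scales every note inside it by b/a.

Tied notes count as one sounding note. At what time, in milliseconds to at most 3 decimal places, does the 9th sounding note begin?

note 9 onset = 36/7b = 3956.044ms

1. 0.0ms @ 0 + 1153.846ms (3/2)
2. 1153.846ms @ 3/2 + 576.923ms (3/4)
3. 1730.769ms @ 9/4 + 576.923ms (3/4)
4. 2307.692ms @ 3 + 329.67ms (3/7)
5. 2637.363ms @ 24/7 + 329.67ms (3/7)
6. 2967.033ms @ 27/7 + 329.67ms (3/7)
7. 3296.703ms @ 30/7 + 329.67ms (3/7)
8. 3626.374ms @ 33/7 + 329.67ms (3/7)
9. 3956.044ms @ 36/7 + 329.67ms (3/7)
10. 4285.714ms @ 39/7 + 329.67ms (3/7)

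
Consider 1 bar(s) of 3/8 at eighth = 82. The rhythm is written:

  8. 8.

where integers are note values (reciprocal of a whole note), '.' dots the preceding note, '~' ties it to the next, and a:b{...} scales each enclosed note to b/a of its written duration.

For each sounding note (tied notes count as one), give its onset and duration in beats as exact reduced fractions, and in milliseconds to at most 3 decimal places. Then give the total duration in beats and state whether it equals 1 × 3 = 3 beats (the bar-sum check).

1) 0.0ms=0b +1097.561ms=3/2b
2) 1097.561ms=3/2b +1097.561ms=3/2b
Σ=3b of 3 (82bpm 3/8) — PASS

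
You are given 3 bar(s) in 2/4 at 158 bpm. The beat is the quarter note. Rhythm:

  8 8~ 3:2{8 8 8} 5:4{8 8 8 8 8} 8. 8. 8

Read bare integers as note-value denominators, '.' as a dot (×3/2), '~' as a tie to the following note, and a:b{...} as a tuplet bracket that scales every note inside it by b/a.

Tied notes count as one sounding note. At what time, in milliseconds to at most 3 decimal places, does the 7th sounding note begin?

1. 0.0ms @ 0 + 189.873ms (1/2)
2. 189.873ms @ 1/2 + 316.456ms (5/6)
3. 506.329ms @ 4/3 + 126.582ms (1/3)
4. 632.911ms @ 5/3 + 126.582ms (1/3)
5. 759.494ms @ 2 + 151.899ms (2/5)
6. 911.392ms @ 12/5 + 151.899ms (2/5)
7. 1063.291ms @ 14/5 + 151.899ms (2/5)
8. 1215.19ms @ 16/5 + 151.899ms (2/5)
9. 1367.089ms @ 18/5 + 151.899ms (2/5)
10. 1518.987ms @ 4 + 284.81ms (3/4)
11. 1803.797ms @ 19/4 + 284.81ms (3/4)
12. 2088.608ms @ 11/2 + 189.873ms (1/2)

note 7 onset = 14/5b = 1063.291ms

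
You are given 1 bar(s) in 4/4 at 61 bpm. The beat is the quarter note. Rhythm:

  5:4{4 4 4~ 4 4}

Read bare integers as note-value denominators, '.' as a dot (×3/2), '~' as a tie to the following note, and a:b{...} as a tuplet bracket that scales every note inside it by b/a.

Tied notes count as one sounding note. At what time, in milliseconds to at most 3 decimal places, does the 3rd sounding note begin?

1. 0.0ms @ 0 + 786.885ms (4/5)
2. 786.885ms @ 4/5 + 786.885ms (4/5)
3. 1573.77ms @ 8/5 + 1573.77ms (8/5)
4. 3147.541ms @ 16/5 + 786.885ms (4/5)

note 3 onset = 8/5b = 1573.77ms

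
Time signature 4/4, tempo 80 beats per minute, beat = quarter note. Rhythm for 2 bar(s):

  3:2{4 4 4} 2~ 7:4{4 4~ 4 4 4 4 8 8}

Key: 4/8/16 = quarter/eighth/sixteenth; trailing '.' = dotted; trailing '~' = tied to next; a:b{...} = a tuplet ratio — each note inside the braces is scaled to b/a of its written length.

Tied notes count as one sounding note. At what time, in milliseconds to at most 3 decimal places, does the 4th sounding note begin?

1. 0.0ms @ 0 + 500.0ms (2/3)
2. 500.0ms @ 2/3 + 500.0ms (2/3)
3. 1000.0ms @ 4/3 + 500.0ms (2/3)
4. 1500.0ms @ 2 + 1928.571ms (18/7)
5. 3428.571ms @ 32/7 + 857.143ms (8/7)
6. 4285.714ms @ 40/7 + 428.571ms (4/7)
7. 4714.286ms @ 44/7 + 428.571ms (4/7)
8. 5142.857ms @ 48/7 + 428.571ms (4/7)
9. 5571.429ms @ 52/7 + 214.286ms (2/7)
10. 5785.714ms @ 54/7 + 214.286ms (2/7)

note 4 onset = 2b = 1500.0ms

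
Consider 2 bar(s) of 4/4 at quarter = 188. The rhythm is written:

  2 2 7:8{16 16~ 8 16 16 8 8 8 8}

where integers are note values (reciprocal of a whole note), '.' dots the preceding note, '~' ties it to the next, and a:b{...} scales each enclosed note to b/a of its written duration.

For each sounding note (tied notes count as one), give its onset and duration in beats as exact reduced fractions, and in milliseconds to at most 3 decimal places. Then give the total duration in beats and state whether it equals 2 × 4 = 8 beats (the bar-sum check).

1) 0.0ms=0b +638.298ms=2b
2) 638.298ms=2b +638.298ms=2b
3) 1276.596ms=4b +91.185ms=2/7b
4) 1367.781ms=30/7b +273.556ms=6/7b
5) 1641.337ms=36/7b +91.185ms=2/7b
6) 1732.523ms=38/7b +91.185ms=2/7b
7) 1823.708ms=40/7b +182.371ms=4/7b
8) 2006.079ms=44/7b +182.371ms=4/7b
9) 2188.45ms=48/7b +182.371ms=4/7b
10) 2370.821ms=52/7b +182.371ms=4/7b
Σ=8b of 8 (188bpm 4/4) — PASS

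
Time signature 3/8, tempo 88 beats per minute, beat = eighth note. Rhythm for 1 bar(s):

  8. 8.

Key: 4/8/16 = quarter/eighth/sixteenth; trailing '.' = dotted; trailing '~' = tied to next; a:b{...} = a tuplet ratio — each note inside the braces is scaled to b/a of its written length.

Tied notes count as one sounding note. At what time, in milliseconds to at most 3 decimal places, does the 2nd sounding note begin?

note 2 onset = 3/2b = 1022.727ms

1. 0.0ms @ 0 + 1022.727ms (3/2)
2. 1022.727ms @ 3/2 + 1022.727ms (3/2)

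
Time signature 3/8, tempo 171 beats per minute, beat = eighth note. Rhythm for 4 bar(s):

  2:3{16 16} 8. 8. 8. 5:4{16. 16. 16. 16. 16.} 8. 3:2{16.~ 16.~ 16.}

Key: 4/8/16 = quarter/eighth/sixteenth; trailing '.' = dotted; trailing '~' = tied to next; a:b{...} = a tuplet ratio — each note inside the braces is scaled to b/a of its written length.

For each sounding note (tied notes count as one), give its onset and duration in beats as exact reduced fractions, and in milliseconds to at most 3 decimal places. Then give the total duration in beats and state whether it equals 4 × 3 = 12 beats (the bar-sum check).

1) 0.0ms=0b +263.158ms=3/4b
2) 263.158ms=3/4b +263.158ms=3/4b
3) 526.316ms=3/2b +526.316ms=3/2b
4) 1052.632ms=3b +526.316ms=3/2b
5) 1578.947ms=9/2b +526.316ms=3/2b
6) 2105.263ms=6b +210.526ms=3/5b
7) 2315.789ms=33/5b +210.526ms=3/5b
8) 2526.316ms=36/5b +210.526ms=3/5b
9) 2736.842ms=39/5b +210.526ms=3/5b
10) 2947.368ms=42/5b +210.526ms=3/5b
11) 3157.895ms=9b +526.316ms=3/2b
12) 3684.211ms=21/2b +526.316ms=3/2b
Σ=12b of 12 (171bpm 3/8) — PASS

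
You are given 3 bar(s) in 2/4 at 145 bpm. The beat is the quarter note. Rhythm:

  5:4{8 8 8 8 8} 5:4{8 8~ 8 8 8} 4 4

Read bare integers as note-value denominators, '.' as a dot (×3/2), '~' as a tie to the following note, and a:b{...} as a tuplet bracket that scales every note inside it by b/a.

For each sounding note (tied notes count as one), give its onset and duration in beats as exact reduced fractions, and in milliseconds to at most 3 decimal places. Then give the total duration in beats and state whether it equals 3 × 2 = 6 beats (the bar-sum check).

1) 0.0ms=0b +165.517ms=2/5b
2) 165.517ms=2/5b +165.517ms=2/5b
3) 331.034ms=4/5b +165.517ms=2/5b
4) 496.552ms=6/5b +165.517ms=2/5b
5) 662.069ms=8/5b +165.517ms=2/5b
6) 827.586ms=2b +165.517ms=2/5b
7) 993.103ms=12/5b +331.034ms=4/5b
8) 1324.138ms=16/5b +165.517ms=2/5b
9) 1489.655ms=18/5b +165.517ms=2/5b
10) 1655.172ms=4b +413.793ms=1b
11) 2068.966ms=5b +413.793ms=1b
Σ=6b of 6 (145bpm 2/4) — PASS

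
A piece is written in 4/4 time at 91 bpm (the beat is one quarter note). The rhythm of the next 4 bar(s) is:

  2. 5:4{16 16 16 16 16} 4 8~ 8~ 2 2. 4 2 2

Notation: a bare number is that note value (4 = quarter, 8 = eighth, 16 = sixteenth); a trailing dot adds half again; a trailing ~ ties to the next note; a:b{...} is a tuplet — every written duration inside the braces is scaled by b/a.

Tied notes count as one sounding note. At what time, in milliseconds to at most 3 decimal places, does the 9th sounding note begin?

1. 0.0ms @ 0 + 1978.022ms (3)
2. 1978.022ms @ 3 + 131.868ms (1/5)
3. 2109.89ms @ 16/5 + 131.868ms (1/5)
4. 2241.758ms @ 17/5 + 131.868ms (1/5)
5. 2373.626ms @ 18/5 + 131.868ms (1/5)
6. 2505.495ms @ 19/5 + 131.868ms (1/5)
7. 2637.363ms @ 4 + 659.341ms (1)
8. 3296.703ms @ 5 + 1978.022ms (3)
9. 5274.725ms @ 8 + 1978.022ms (3)
10. 7252.747ms @ 11 + 659.341ms (1)
11. 7912.088ms @ 12 + 1318.681ms (2)
12. 9230.769ms @ 14 + 1318.681ms (2)

note 9 onset = 8b = 5274.725ms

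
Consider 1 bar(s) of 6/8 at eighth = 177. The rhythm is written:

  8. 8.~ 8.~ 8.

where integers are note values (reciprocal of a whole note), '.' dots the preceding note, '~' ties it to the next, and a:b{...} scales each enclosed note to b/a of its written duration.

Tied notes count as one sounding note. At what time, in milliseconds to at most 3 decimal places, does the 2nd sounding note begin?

1. 0.0ms @ 0 + 508.475ms (3/2)
2. 508.475ms @ 3/2 + 1525.424ms (9/2)

note 2 onset = 3/2b = 508.475ms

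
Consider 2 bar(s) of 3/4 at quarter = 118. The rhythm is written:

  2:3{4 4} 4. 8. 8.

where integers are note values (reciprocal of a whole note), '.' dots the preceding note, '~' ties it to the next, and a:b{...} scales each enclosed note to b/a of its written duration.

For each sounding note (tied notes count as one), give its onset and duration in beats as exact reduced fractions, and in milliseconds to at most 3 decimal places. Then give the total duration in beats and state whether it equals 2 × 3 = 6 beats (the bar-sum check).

1) 0.0ms=0b +762.712ms=3/2b
2) 762.712ms=3/2b +762.712ms=3/2b
3) 1525.424ms=3b +762.712ms=3/2b
4) 2288.136ms=9/2b +381.356ms=3/4b
5) 2669.492ms=21/4b +381.356ms=3/4b
Σ=6b of 6 (118bpm 3/4) — PASS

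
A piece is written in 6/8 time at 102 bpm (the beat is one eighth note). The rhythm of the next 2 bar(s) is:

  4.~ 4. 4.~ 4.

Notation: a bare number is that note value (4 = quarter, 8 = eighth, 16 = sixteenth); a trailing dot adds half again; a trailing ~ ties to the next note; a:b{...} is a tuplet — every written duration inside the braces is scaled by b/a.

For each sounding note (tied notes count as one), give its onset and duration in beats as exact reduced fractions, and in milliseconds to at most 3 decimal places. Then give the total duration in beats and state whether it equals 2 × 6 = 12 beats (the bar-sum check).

1) 0.0ms=0b +3529.412ms=6b
2) 3529.412ms=6b +3529.412ms=6b
Σ=12b of 12 (102bpm 6/8) — PASS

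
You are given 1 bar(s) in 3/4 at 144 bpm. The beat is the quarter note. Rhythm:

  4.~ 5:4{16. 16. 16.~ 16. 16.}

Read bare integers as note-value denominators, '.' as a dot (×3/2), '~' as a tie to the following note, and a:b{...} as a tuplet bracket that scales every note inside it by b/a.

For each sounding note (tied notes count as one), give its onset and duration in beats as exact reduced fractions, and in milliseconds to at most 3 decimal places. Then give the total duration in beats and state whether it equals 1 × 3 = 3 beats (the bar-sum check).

1) 0.0ms=0b +750.0ms=9/5b
2) 750.0ms=9/5b +125.0ms=3/10b
3) 875.0ms=21/10b +250.0ms=3/5b
4) 1125.0ms=27/10b +125.0ms=3/10b
Σ=3b of 3 (144bpm 3/4) — PASS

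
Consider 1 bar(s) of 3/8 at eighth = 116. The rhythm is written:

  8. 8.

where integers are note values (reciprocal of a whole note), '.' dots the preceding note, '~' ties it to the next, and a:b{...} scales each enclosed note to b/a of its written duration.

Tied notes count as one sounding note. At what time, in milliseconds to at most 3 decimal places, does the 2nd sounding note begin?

note 2 onset = 3/2b = 775.862ms

1. 0.0ms @ 0 + 775.862ms (3/2)
2. 775.862ms @ 3/2 + 775.862ms (3/2)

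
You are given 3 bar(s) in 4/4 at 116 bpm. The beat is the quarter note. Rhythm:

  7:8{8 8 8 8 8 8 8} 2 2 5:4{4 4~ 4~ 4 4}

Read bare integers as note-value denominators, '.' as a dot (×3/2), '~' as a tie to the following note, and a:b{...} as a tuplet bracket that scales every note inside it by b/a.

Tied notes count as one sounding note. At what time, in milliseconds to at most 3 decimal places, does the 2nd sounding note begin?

1. 0.0ms @ 0 + 295.567ms (4/7)
2. 295.567ms @ 4/7 + 295.567ms (4/7)
3. 591.133ms @ 8/7 + 295.567ms (4/7)
4. 886.7ms @ 12/7 + 295.567ms (4/7)
5. 1182.266ms @ 16/7 + 295.567ms (4/7)
6. 1477.833ms @ 20/7 + 295.567ms (4/7)
7. 1773.399ms @ 24/7 + 295.567ms (4/7)
8. 2068.966ms @ 4 + 1034.483ms (2)
9. 3103.448ms @ 6 + 1034.483ms (2)
10. 4137.931ms @ 8 + 413.793ms (4/5)
11. 4551.724ms @ 44/5 + 1241.379ms (12/5)
12. 5793.103ms @ 56/5 + 413.793ms (4/5)

note 2 onset = 4/7b = 295.567ms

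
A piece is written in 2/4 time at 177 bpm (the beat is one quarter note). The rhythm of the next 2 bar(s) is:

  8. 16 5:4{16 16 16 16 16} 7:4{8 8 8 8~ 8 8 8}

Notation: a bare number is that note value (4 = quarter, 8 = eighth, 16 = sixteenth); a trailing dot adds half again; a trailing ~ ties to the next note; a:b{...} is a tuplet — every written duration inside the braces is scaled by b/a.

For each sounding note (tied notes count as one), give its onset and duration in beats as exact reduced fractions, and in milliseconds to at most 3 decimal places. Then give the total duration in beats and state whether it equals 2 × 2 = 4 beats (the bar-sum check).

1) 0.0ms=0b +254.237ms=3/4b
2) 254.237ms=3/4b +84.746ms=1/4b
3) 338.983ms=1b +67.797ms=1/5b
4) 406.78ms=6/5b +67.797ms=1/5b
5) 474.576ms=7/5b +67.797ms=1/5b
6) 542.373ms=8/5b +67.797ms=1/5b
7) 610.169ms=9/5b +67.797ms=1/5b
8) 677.966ms=2b +96.852ms=2/7b
9) 774.818ms=16/7b +96.852ms=2/7b
10) 871.671ms=18/7b +96.852ms=2/7b
11) 968.523ms=20/7b +193.705ms=4/7b
12) 1162.228ms=24/7b +96.852ms=2/7b
13) 1259.08ms=26/7b +96.852ms=2/7b
Σ=4b of 4 (177bpm 2/4) — PASS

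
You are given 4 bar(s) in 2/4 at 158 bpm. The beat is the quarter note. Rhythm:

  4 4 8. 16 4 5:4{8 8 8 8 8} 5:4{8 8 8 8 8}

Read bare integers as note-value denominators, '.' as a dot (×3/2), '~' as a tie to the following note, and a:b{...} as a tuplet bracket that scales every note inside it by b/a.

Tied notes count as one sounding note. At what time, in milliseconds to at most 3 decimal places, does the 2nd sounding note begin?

note 2 onset = 1b = 379.747ms

1. 0.0ms @ 0 + 379.747ms (1)
2. 379.747ms @ 1 + 379.747ms (1)
3. 759.494ms @ 2 + 284.81ms (3/4)
4. 1044.304ms @ 11/4 + 94.937ms (1/4)
5. 1139.241ms @ 3 + 379.747ms (1)
6. 1518.987ms @ 4 + 151.899ms (2/5)
7. 1670.886ms @ 22/5 + 151.899ms (2/5)
8. 1822.785ms @ 24/5 + 151.899ms (2/5)
9. 1974.684ms @ 26/5 + 151.899ms (2/5)
10. 2126.582ms @ 28/5 + 151.899ms (2/5)
11. 2278.481ms @ 6 + 151.899ms (2/5)
12. 2430.38ms @ 32/5 + 151.899ms (2/5)
13. 2582.278ms @ 34/5 + 151.899ms (2/5)
14. 2734.177ms @ 36/5 + 151.899ms (2/5)
15. 2886.076ms @ 38/5 + 151.899ms (2/5)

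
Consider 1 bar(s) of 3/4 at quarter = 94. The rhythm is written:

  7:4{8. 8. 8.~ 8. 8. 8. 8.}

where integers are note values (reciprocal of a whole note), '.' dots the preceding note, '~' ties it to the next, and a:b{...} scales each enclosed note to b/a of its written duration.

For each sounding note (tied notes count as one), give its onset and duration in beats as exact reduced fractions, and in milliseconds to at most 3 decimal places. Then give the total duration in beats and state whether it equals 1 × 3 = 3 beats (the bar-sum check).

1) 0.0ms=0b +273.556ms=3/7b
2) 273.556ms=3/7b +273.556ms=3/7b
3) 547.112ms=6/7b +547.112ms=6/7b
4) 1094.225ms=12/7b +273.556ms=3/7b
5) 1367.781ms=15/7b +273.556ms=3/7b
6) 1641.337ms=18/7b +273.556ms=3/7b
Σ=3b of 3 (94bpm 3/4) — PASS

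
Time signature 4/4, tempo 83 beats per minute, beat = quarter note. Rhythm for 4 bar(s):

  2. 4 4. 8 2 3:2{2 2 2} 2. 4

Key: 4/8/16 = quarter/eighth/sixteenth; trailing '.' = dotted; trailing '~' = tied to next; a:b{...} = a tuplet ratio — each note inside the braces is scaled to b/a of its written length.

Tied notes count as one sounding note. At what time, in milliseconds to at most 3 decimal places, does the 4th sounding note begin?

1. 0.0ms @ 0 + 2168.675ms (3)
2. 2168.675ms @ 3 + 722.892ms (1)
3. 2891.566ms @ 4 + 1084.337ms (3/2)
4. 3975.904ms @ 11/2 + 361.446ms (1/2)
5. 4337.349ms @ 6 + 1445.783ms (2)
6. 5783.133ms @ 8 + 963.855ms (4/3)
7. 6746.988ms @ 28/3 + 963.855ms (4/3)
8. 7710.843ms @ 32/3 + 963.855ms (4/3)
9. 8674.699ms @ 12 + 2168.675ms (3)
10. 10843.373ms @ 15 + 722.892ms (1)

note 4 onset = 11/2b = 3975.904ms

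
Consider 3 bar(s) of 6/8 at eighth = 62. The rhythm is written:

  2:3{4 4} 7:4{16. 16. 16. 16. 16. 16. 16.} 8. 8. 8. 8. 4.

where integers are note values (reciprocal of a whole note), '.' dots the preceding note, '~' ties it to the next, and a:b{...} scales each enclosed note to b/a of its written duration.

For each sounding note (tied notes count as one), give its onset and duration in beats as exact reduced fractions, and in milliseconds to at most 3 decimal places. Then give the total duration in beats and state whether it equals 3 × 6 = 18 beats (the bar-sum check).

1) 0.0ms=0b +2903.226ms=3b
2) 2903.226ms=3b +2903.226ms=3b
3) 5806.452ms=6b +414.747ms=3/7b
4) 6221.198ms=45/7b +414.747ms=3/7b
5) 6635.945ms=48/7b +414.747ms=3/7b
6) 7050.691ms=51/7b +414.747ms=3/7b
7) 7465.438ms=54/7b +414.747ms=3/7b
8) 7880.184ms=57/7b +414.747ms=3/7b
9) 8294.931ms=60/7b +414.747ms=3/7b
10) 8709.677ms=9b +1451.613ms=3/2b
11) 10161.29ms=21/2b +1451.613ms=3/2b
12) 11612.903ms=12b +1451.613ms=3/2b
13) 13064.516ms=27/2b +1451.613ms=3/2b
14) 14516.129ms=15b +2903.226ms=3b
Σ=18b of 18 (62bpm 6/8) — PASS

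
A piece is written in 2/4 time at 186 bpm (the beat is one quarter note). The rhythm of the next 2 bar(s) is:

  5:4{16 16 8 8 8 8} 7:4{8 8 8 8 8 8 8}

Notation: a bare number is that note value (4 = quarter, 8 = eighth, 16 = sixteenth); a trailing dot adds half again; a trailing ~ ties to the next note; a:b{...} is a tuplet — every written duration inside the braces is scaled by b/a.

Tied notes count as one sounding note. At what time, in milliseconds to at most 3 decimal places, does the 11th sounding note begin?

note 11 onset = 22/7b = 1013.825ms

1. 0.0ms @ 0 + 64.516ms (1/5)
2. 64.516ms @ 1/5 + 64.516ms (1/5)
3. 129.032ms @ 2/5 + 129.032ms (2/5)
4. 258.065ms @ 4/5 + 129.032ms (2/5)
5. 387.097ms @ 6/5 + 129.032ms (2/5)
6. 516.129ms @ 8/5 + 129.032ms (2/5)
7. 645.161ms @ 2 + 92.166ms (2/7)
8. 737.327ms @ 16/7 + 92.166ms (2/7)
9. 829.493ms @ 18/7 + 92.166ms (2/7)
10. 921.659ms @ 20/7 + 92.166ms (2/7)
11. 1013.825ms @ 22/7 + 92.166ms (2/7)
12. 1105.991ms @ 24/7 + 92.166ms (2/7)
13. 1198.157ms @ 26/7 + 92.166ms (2/7)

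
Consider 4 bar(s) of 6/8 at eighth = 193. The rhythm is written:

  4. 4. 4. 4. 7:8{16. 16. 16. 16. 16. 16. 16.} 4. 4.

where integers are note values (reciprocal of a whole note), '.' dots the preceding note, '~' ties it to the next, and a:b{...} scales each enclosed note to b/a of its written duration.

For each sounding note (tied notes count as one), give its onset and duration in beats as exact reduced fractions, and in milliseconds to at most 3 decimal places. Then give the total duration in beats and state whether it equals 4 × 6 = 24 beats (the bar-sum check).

1) 0.0ms=0b +932.642ms=3b
2) 932.642ms=3b +932.642ms=3b
3) 1865.285ms=6b +932.642ms=3b
4) 2797.927ms=9b +932.642ms=3b
5) 3730.57ms=12b +266.469ms=6/7b
6) 3997.039ms=90/7b +266.469ms=6/7b
7) 4263.509ms=96/7b +266.469ms=6/7b
8) 4529.978ms=102/7b +266.469ms=6/7b
9) 4796.447ms=108/7b +266.469ms=6/7b
10) 5062.916ms=114/7b +266.469ms=6/7b
11) 5329.386ms=120/7b +266.469ms=6/7b
12) 5595.855ms=18b +932.642ms=3b
13) 6528.497ms=21b +932.642ms=3b
Σ=24b of 24 (193bpm 6/8) — PASS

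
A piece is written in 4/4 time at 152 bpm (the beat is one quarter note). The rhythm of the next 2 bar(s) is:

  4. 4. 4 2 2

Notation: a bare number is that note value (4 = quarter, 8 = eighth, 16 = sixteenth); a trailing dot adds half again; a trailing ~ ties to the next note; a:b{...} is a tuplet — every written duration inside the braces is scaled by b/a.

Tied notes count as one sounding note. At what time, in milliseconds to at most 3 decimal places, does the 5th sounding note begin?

1. 0.0ms @ 0 + 592.105ms (3/2)
2. 592.105ms @ 3/2 + 592.105ms (3/2)
3. 1184.211ms @ 3 + 394.737ms (1)
4. 1578.947ms @ 4 + 789.474ms (2)
5. 2368.421ms @ 6 + 789.474ms (2)

note 5 onset = 6b = 2368.421ms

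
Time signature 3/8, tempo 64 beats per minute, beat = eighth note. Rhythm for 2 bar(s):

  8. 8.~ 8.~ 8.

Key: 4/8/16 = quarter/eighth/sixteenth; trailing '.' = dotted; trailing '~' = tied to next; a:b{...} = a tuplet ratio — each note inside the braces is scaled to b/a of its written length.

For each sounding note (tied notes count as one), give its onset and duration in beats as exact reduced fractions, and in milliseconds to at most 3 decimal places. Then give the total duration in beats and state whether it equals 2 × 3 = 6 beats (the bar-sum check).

1) 0.0ms=0b +1406.25ms=3/2b
2) 1406.25ms=3/2b +4218.75ms=9/2b
Σ=6b of 6 (64bpm 3/8) — PASS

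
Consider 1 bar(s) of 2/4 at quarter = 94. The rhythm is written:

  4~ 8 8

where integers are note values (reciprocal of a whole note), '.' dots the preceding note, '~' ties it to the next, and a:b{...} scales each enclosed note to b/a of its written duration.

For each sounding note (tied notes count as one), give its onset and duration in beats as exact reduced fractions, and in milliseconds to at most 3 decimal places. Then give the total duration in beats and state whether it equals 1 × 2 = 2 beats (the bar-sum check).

1) 0.0ms=0b +957.447ms=3/2b
2) 957.447ms=3/2b +319.149ms=1/2b
Σ=2b of 2 (94bpm 2/4) — PASS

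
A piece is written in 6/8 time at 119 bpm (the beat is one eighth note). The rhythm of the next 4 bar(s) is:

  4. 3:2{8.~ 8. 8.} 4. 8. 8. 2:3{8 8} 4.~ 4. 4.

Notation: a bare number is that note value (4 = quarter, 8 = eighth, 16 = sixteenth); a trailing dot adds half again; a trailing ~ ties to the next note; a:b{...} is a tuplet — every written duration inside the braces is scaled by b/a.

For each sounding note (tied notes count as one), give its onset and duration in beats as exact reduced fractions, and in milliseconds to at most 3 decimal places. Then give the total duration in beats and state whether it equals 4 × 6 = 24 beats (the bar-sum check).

1) 0.0ms=0b +1512.605ms=3b
2) 1512.605ms=3b +1008.403ms=2b
3) 2521.008ms=5b +504.202ms=1b
4) 3025.21ms=6b +1512.605ms=3b
5) 4537.815ms=9b +756.303ms=3/2b
6) 5294.118ms=21/2b +756.303ms=3/2b
7) 6050.42ms=12b +756.303ms=3/2b
8) 6806.723ms=27/2b +756.303ms=3/2b
9) 7563.025ms=15b +3025.21ms=6b
10) 10588.235ms=21b +1512.605ms=3b
Σ=24b of 24 (119bpm 6/8) — PASS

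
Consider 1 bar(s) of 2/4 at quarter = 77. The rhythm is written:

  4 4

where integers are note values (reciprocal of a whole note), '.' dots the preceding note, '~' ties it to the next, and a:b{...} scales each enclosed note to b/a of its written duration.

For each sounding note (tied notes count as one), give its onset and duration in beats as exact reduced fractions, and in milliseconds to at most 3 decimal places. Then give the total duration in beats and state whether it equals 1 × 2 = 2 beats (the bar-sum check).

1) 0.0ms=0b +779.221ms=1b
2) 779.221ms=1b +779.221ms=1b
Σ=2b of 2 (77bpm 2/4) — PASS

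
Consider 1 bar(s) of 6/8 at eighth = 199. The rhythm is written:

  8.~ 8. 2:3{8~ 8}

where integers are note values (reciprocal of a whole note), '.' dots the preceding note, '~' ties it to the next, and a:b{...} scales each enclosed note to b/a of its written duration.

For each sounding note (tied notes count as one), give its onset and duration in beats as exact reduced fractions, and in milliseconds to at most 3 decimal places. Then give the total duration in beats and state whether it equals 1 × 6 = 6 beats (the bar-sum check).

1) 0.0ms=0b +904.523ms=3b
2) 904.523ms=3b +904.523ms=3b
Σ=6b of 6 (199bpm 6/8) — PASS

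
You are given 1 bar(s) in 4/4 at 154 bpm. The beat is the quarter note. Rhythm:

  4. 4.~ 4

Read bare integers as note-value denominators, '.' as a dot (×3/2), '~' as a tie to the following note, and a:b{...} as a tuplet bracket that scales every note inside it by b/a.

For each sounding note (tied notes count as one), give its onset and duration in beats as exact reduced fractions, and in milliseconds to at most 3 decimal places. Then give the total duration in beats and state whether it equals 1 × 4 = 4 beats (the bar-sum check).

1) 0.0ms=0b +584.416ms=3/2b
2) 584.416ms=3/2b +974.026ms=5/2b
Σ=4b of 4 (154bpm 4/4) — PASS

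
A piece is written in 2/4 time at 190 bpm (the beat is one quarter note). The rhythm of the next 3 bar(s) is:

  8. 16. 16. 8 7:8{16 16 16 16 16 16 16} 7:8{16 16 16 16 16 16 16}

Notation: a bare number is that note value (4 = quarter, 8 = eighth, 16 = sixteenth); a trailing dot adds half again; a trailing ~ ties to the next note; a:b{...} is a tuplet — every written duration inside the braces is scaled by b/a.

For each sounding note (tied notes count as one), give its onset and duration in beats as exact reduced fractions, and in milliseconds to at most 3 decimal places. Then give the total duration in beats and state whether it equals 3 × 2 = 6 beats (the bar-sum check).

1) 0.0ms=0b +236.842ms=3/4b
2) 236.842ms=3/4b +118.421ms=3/8b
3) 355.263ms=9/8b +118.421ms=3/8b
4) 473.684ms=3/2b +157.895ms=1/2b
5) 631.579ms=2b +90.226ms=2/7b
6) 721.805ms=16/7b +90.226ms=2/7b
7) 812.03ms=18/7b +90.226ms=2/7b
8) 902.256ms=20/7b +90.226ms=2/7b
9) 992.481ms=22/7b +90.226ms=2/7b
10) 1082.707ms=24/7b +90.226ms=2/7b
11) 1172.932ms=26/7b +90.226ms=2/7b
12) 1263.158ms=4b +90.226ms=2/7b
13) 1353.383ms=30/7b +90.226ms=2/7b
14) 1443.609ms=32/7b +90.226ms=2/7b
15) 1533.835ms=34/7b +90.226ms=2/7b
16) 1624.06ms=36/7b +90.226ms=2/7b
17) 1714.286ms=38/7b +90.226ms=2/7b
18) 1804.511ms=40/7b +90.226ms=2/7b
Σ=6b of 6 (190bpm 2/4) — PASS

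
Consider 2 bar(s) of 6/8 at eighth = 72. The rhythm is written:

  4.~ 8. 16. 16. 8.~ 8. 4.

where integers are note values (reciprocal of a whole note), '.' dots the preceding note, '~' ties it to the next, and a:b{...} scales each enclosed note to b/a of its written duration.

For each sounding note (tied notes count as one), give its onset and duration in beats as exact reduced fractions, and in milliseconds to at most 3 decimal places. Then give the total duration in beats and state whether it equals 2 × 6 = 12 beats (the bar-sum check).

1) 0.0ms=0b +3750.0ms=9/2b
2) 3750.0ms=9/2b +625.0ms=3/4b
3) 4375.0ms=21/4b +625.0ms=3/4b
4) 5000.0ms=6b +2500.0ms=3b
5) 7500.0ms=9b +2500.0ms=3b
Σ=12b of 12 (72bpm 6/8) — PASS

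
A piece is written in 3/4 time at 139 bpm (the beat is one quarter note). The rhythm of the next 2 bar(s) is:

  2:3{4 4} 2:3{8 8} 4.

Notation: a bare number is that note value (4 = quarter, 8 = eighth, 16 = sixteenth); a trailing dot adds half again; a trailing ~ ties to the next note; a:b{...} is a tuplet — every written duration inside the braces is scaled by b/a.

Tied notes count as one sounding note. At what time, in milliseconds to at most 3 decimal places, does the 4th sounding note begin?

1. 0.0ms @ 0 + 647.482ms (3/2)
2. 647.482ms @ 3/2 + 647.482ms (3/2)
3. 1294.964ms @ 3 + 323.741ms (3/4)
4. 1618.705ms @ 15/4 + 323.741ms (3/4)
5. 1942.446ms @ 9/2 + 647.482ms (3/2)

note 4 onset = 15/4b = 1618.705ms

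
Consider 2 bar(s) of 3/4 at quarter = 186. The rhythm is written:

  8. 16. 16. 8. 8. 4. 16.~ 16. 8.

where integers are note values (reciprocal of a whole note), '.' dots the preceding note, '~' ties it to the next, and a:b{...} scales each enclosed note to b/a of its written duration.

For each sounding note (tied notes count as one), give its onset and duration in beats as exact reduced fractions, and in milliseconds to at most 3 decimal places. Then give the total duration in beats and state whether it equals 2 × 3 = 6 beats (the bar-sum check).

1) 0.0ms=0b +241.935ms=3/4b
2) 241.935ms=3/4b +120.968ms=3/8b
3) 362.903ms=9/8b +120.968ms=3/8b
4) 483.871ms=3/2b +241.935ms=3/4b
5) 725.806ms=9/4b +241.935ms=3/4b
6) 967.742ms=3b +483.871ms=3/2b
7) 1451.613ms=9/2b +241.935ms=3/4b
8) 1693.548ms=21/4b +241.935ms=3/4b
Σ=6b of 6 (186bpm 3/4) — PASS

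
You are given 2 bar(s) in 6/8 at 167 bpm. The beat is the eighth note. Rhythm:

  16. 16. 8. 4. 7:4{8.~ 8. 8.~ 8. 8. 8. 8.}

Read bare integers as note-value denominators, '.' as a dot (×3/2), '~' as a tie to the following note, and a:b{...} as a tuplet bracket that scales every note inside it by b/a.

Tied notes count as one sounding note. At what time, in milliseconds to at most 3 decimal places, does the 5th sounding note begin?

1. 0.0ms @ 0 + 269.461ms (3/4)
2. 269.461ms @ 3/4 + 269.461ms (3/4)
3. 538.922ms @ 3/2 + 538.922ms (3/2)
4. 1077.844ms @ 3 + 1077.844ms (3)
5. 2155.689ms @ 6 + 615.911ms (12/7)
6. 2771.6ms @ 54/7 + 615.911ms (12/7)
7. 3387.511ms @ 66/7 + 307.956ms (6/7)
8. 3695.466ms @ 72/7 + 307.956ms (6/7)
9. 4003.422ms @ 78/7 + 307.956ms (6/7)

note 5 onset = 6b = 2155.689ms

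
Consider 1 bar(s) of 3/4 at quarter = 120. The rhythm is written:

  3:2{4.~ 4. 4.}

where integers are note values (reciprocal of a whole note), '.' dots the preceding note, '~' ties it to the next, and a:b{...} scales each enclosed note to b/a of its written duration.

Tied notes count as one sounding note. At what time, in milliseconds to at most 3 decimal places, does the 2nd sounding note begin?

1. 0.0ms @ 0 + 1000.0ms (2)
2. 1000.0ms @ 2 + 500.0ms (1)

note 2 onset = 2b = 1000.0ms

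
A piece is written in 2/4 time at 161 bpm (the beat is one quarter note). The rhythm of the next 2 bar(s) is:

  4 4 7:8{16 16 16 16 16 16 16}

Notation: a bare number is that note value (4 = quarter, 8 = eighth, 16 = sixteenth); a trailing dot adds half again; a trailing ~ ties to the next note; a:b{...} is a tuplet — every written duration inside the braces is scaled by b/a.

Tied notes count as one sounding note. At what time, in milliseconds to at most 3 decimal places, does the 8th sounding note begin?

note 8 onset = 24/7b = 1277.728ms

1. 0.0ms @ 0 + 372.671ms (1)
2. 372.671ms @ 1 + 372.671ms (1)
3. 745.342ms @ 2 + 106.477ms (2/7)
4. 851.819ms @ 16/7 + 106.477ms (2/7)
5. 958.296ms @ 18/7 + 106.477ms (2/7)
6. 1064.774ms @ 20/7 + 106.477ms (2/7)
7. 1171.251ms @ 22/7 + 106.477ms (2/7)
8. 1277.728ms @ 24/7 + 106.477ms (2/7)
9. 1384.206ms @ 26/7 + 106.477ms (2/7)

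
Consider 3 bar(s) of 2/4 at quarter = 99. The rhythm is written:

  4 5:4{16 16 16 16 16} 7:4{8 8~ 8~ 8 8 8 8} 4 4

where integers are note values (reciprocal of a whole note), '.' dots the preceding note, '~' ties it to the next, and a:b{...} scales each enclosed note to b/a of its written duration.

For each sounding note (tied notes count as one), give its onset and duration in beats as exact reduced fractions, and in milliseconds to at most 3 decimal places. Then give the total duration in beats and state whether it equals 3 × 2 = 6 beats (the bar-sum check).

1) 0.0ms=0b +606.061ms=1b
2) 606.061ms=1b +121.212ms=1/5b
3) 727.273ms=6/5b +121.212ms=1/5b
4) 848.485ms=7/5b +121.212ms=1/5b
5) 969.697ms=8/5b +121.212ms=1/5b
6) 1090.909ms=9/5b +121.212ms=1/5b
7) 1212.121ms=2b +173.16ms=2/7b
8) 1385.281ms=16/7b +519.481ms=6/7b
9) 1904.762ms=22/7b +173.16ms=2/7b
10) 2077.922ms=24/7b +173.16ms=2/7b
11) 2251.082ms=26/7b +173.16ms=2/7b
12) 2424.242ms=4b +606.061ms=1b
13) 3030.303ms=5b +606.061ms=1b
Σ=6b of 6 (99bpm 2/4) — PASS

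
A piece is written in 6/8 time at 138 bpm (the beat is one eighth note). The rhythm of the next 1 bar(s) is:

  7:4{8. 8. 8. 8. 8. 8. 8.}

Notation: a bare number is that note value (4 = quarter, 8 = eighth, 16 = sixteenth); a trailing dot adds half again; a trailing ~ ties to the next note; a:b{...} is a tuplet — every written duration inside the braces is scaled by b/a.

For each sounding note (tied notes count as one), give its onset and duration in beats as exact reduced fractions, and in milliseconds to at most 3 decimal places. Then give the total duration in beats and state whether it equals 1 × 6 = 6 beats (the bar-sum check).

1) 0.0ms=0b +372.671ms=6/7b
2) 372.671ms=6/7b +372.671ms=6/7b
3) 745.342ms=12/7b +372.671ms=6/7b
4) 1118.012ms=18/7b +372.671ms=6/7b
5) 1490.683ms=24/7b +372.671ms=6/7b
6) 1863.354ms=30/7b +372.671ms=6/7b
7) 2236.025ms=36/7b +372.671ms=6/7b
Σ=6b of 6 (138bpm 6/8) — PASS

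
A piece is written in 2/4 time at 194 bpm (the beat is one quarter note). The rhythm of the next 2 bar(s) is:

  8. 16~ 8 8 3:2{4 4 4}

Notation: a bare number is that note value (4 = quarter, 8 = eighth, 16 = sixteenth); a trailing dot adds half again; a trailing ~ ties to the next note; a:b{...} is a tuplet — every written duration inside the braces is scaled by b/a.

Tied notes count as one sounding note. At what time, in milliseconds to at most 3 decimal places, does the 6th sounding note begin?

1. 0.0ms @ 0 + 231.959ms (3/4)
2. 231.959ms @ 3/4 + 231.959ms (3/4)
3. 463.918ms @ 3/2 + 154.639ms (1/2)
4. 618.557ms @ 2 + 206.186ms (2/3)
5. 824.742ms @ 8/3 + 206.186ms (2/3)
6. 1030.928ms @ 10/3 + 206.186ms (2/3)

note 6 onset = 10/3b = 1030.928ms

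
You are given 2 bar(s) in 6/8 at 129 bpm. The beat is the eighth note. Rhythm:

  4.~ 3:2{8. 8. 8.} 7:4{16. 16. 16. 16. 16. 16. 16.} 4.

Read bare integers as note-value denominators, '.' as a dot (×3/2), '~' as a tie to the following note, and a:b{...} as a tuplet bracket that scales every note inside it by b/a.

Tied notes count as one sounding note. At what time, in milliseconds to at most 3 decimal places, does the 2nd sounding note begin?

1. 0.0ms @ 0 + 1860.465ms (4)
2. 1860.465ms @ 4 + 465.116ms (1)
3. 2325.581ms @ 5 + 465.116ms (1)
4. 2790.698ms @ 6 + 199.336ms (3/7)
5. 2990.033ms @ 45/7 + 199.336ms (3/7)
6. 3189.369ms @ 48/7 + 199.336ms (3/7)
7. 3388.704ms @ 51/7 + 199.336ms (3/7)
8. 3588.04ms @ 54/7 + 199.336ms (3/7)
9. 3787.375ms @ 57/7 + 199.336ms (3/7)
10. 3986.711ms @ 60/7 + 199.336ms (3/7)
11. 4186.047ms @ 9 + 1395.349ms (3)

note 2 onset = 4b = 1860.465ms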